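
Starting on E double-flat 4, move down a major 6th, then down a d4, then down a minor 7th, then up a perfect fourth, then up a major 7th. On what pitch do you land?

Down a major sixth from Ebb4: Gbb3 (9 semitones down).
Gbb3 down a diminished fourth → Db3 (4 semitones).
Down a minor seventh from Db3: Eb2 (10 semitones down).
Eb2 up a perfect fourth → Ab2 (5 semitones).
A major seventh up from Ab2 is G3.

G 3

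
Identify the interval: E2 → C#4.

E to C spans six letter names (E-F-G-A-B-C), plus an octave: a thirteenth.
E2 to C#4 is 21 semitones, matching the major thirteenth exactly, so the quality is major.
(Equivalently, a compound major sixth: a major sixth plus an octave.)

major 13th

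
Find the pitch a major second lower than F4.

Eb4

Counting two letter names down from F lands on E.
Moving 2 semitones down from F4 (the size of a major second) reaches Eb4.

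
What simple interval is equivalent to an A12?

Take out an octave (7 from the number): 12 − 7 = 5.
Quality carries through unchanged, so the simple form is an augmented fifth.

A5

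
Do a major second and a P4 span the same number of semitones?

A major second spans 2 semitones; a perfect fourth spans 5 semitones. They differ by 3.

No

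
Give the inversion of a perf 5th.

perfect 4th

Interval numbers invert to sum to nine: 5 + 4 = 9, so a fifth inverts to a fourth.
Quality inverts too: perfect stays perfect. That makes the inversion a perfect fourth.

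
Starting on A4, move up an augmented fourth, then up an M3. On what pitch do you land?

F##5

An augmented fourth up from A4 is D#5.
A major third up from D#5 is F##5.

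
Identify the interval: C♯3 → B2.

major second

Descending from C#3 to B2 is the same interval as ascending B2 to C#3.
B to C spans two letter names (B-C), so the interval is some kind of second.
Counting semitones, B2→C#3 is 2, which is the major second.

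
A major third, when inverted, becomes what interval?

minor sixth

Interval numbers invert to sum to nine: 3 + 6 = 9, so a third inverts to a sixth.
And major becomes minor under inversion, so we get a minor sixth.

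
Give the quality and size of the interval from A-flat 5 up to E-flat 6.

P5

A to E spans five letter names (A-B-C-D-E): a fifth.
Ab5 to Eb6 is 7 semitones, matching the perfect fifth exactly, so the quality is perfect.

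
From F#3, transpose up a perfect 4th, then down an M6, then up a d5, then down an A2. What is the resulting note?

Up a perfect fourth from F#3: B3 (5 semitones up).
B3 down a major sixth → D3 (9 semitones).
D3 up a diminished fifth → Ab3 (6 semitones).
An augmented second down from Ab3 is Gbb3.

Gbb3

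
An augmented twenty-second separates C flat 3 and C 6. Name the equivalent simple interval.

Take out 2 octaves (14 from the number): 22 − 14 = 8.
That makes an augmented twenty-second a compound augmented octave — 2 octaves plus an augmented octave.

augmented 8th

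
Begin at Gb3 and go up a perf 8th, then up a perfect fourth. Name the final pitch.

Cb5

A perfect octave up from Gb3 is Gb4.
Gb4 up a perfect fourth → Cb5 (5 semitones).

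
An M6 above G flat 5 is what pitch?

Counting six letter names up from G lands on E.
Moving 9 semitones up from Gb5 (the size of a major sixth) reaches Eb6.

E flat 6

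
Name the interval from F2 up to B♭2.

F to B spans four letter names (F-G-A-B): a fourth.
Counting semitones, F2→Bb2 is 5, which is the perfect fourth.

perfect fourth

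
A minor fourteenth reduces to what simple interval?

Take out an octave (7 from the number): 14 − 7 = 7.
So a minor fourteenth is an octave plus a minor seventh. The quality is unchanged.

minor seventh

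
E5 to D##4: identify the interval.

diminished 9th

Descending from E5 to D##4 is the same interval as ascending D##4 to E5.
D to E spans two letter names (D-E), plus an octave, so the interval is some kind of ninth.
A major ninth would be 14 semitones; D##4 to E5 is 12, two semitones narrower, so the interval is diminished.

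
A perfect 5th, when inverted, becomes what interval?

perfect fourth

Interval numbers invert to sum to nine: 5 + 4 = 9, so a fifth inverts to a fourth.
The quality also flips — perfect stays perfect — giving a perfect fourth.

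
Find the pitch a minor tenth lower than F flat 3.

Three letters down from F (plus an octave) reaches D.
Moving 15 semitones down from Fb3 (the size of a minor tenth) reaches Db2.

D flat 2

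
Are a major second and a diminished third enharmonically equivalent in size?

Both span 2 semitones: a major second and a diminished third are the same chromatic distance.

Yes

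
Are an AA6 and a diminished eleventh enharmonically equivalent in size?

A doubly augmented sixth spans 11 semitones; a diminished eleventh spans 16 semitones. They differ by 5.

No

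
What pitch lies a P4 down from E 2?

Four letter names down from E: B.
A perfect fourth spans 5 semitones, so from E2 the target pitch is B1.

B 1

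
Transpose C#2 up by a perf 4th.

F#2

Counting four letter names up from C lands on F.
A perfect fourth spans 5 semitones, so from C#2 the target pitch is F#2.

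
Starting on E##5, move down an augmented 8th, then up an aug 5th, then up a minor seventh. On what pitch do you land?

A##5

An augmented octave down from E##5 is E#4.
An augmented fifth up from E#4 is B##4.
A minor seventh up from B##4 is A##5.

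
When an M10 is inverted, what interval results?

minor sixth

First reduce the compound major tenth to its simple form, a major third.
Inverted interval numbers add to nine, so a third pairs with a sixth (3 + 6 = 9).
Quality inverts too: major becomes minor. That makes the inversion a minor sixth.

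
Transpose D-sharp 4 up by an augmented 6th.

The sixth takes the letter from D up to B.
An augmented sixth spans 10 semitones, so from D#4 the target pitch is B##4.

B-double-sharp 4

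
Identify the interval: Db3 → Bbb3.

minor 6th

D to B spans six letter names (D-E-F-G-A-B) — that makes it a sixth of some quality.
Db3 to Bbb3 is 8 semitones, a half step short of the major sixth (9), so this is minor.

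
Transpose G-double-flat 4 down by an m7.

A-double-flat 3

The seventh takes the letter from G down to A.
A minor seventh is 10 semitones; 10 semitones down from Gbb4 gives Abb3.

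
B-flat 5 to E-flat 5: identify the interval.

Descending from Bb5 to Eb5 is the same interval as ascending Eb5 to Bb5.
E to B spans five letter names (E-F-G-A-B), so the interval is some kind of fifth.
The perfect fifth spans 7 semitones, and Eb5 to Bb5 is exactly 7 semitones — so this is a perfect fifth.

P5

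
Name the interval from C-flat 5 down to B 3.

diminished 9th

Descending from Cb5 to B3 is the same interval as ascending B3 to Cb5.
B to C spans two letter names (B-C), plus an octave: a ninth.
A major ninth would be 14 semitones; B3 to Cb5 is 12, two semitones narrower, so the interval is diminished.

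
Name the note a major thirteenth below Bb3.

Db2

Six letters down from B (plus an octave) reaches D.
A major thirteenth is 21 semitones; 21 semitones down from Bb3 gives Db2.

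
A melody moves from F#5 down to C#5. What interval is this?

Descending from F#5 to C#5 is the same interval as ascending C#5 to F#5.
C to F spans four letter names (C-D-E-F) — that makes it a fourth of some quality.
Counting semitones, C#5→F#5 is 5, which is the perfect fourth.

P4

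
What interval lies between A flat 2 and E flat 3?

A to E spans five letter names (A-B-C-D-E) — that makes it a fifth of some quality.
The perfect fifth spans 7 semitones, and Ab2 to Eb3 is exactly 7 semitones — so this is a perfect fifth.

perfect 5th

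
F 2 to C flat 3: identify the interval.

F to C spans five letter names (F-G-A-B-C): a fifth.
F2 to Cb3 spans 6 semitones — one semitone narrower than the perfect fifth (7) — giving a diminished fifth.

diminished 5th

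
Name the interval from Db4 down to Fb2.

M13

Descending from Db4 to Fb2 is the same interval as ascending Fb2 to Db4.
F to D spans six letter names (F-G-A-B-C-D), plus an octave: a thirteenth.
Fb2 to Db4 is 21 semitones, matching the major thirteenth exactly, so the quality is major.
(Equivalently, a compound major sixth: a major sixth plus an octave.)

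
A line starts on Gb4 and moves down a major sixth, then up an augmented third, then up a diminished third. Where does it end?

Fb4

A major sixth down from Gb4 is Bbb3.
Bbb3 up an augmented third → D4 (5 semitones).
D4 up a diminished third → Fb4 (2 semitones).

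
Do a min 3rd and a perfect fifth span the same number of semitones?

3 semitones (minor third) vs 7 semitones (perfect fifth): not equal.

No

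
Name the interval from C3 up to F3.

P4

C to F spans four letter names (C-D-E-F), so the interval is some kind of fourth.
Counting semitones, C3→F3 is 5, which is the perfect fourth.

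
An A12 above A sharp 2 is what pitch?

The twelfth's letter: A up five letter names plus an octave → E.
Moving 20 semitones up from A#2 (the size of an augmented twelfth) reaches E##4.

E double-sharp 4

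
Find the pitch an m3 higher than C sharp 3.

E 3

Counting three letter names up from C lands on E.
A minor third spans 3 semitones, so from C#3 the target pitch is E3.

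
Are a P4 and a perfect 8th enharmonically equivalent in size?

A perfect fourth is 5 semitones but a perfect octave is 12 semitones — different sizes.

No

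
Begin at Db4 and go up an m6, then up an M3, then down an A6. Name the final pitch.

Db4 up a minor sixth → Bbb4 (8 semitones).
Up a major third from Bbb4: Db5 (4 semitones up).
Down an augmented sixth from Db5: Fbb4 (10 semitones down).

Fbb4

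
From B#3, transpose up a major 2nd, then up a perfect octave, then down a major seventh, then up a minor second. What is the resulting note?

E4

A major second up from B#3 is C##4.
A perfect octave up from C##4 is C##5.
Down a major seventh from C##5: D#4 (11 semitones down).
D#4 up a minor second → E4 (1 semitone).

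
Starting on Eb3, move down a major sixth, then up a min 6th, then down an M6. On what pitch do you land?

Down a major sixth from Eb3: Gb2 (9 semitones down).
Up a minor sixth from Gb2: Ebb3 (8 semitones up).
Ebb3 down a major sixth → Gbb2 (9 semitones).

Gbb2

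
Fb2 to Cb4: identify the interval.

perfect twelfth

F to C spans five letter names (F-G-A-B-C), plus an octave — that makes it a twelfth of some quality.
Counting semitones, Fb2→Cb4 is 19, which is the perfect twelfth.
(Equivalently, a compound perfect fifth: a perfect fifth plus an octave.)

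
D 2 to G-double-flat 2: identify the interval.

D to G spans four letter names (D-E-F-G): a fourth.
A perfect fourth would be 5 semitones; D2 to Gbb2 is 3, two semitones narrower, so the interval is doubly diminished.

doubly diminished fourth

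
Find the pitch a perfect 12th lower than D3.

The twelfth's letter: D down five letter names plus an octave → G.
A perfect twelfth spans 19 semitones, so from D3 the target pitch is G1.

G1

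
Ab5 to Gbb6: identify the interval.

A to G spans seven letter names (A-B-C-D-E-F-G) — that makes it a seventh of some quality.
The major seventh is 11 semitones; here we have 9, two semitones narrower: diminished.

diminished seventh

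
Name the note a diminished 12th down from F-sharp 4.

Counting five letter names plus an octave down from F lands on B.
Moving 18 semitones down from F#4 (the size of a diminished twelfth) reaches B#2.

B-sharp 2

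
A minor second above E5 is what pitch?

F5

Counting two letter names up from E lands on F.
A minor second is 1 semitone; 1 semitone up from E5 gives F5.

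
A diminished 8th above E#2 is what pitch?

The letter stays E (same as the start), shifted an octave up.
A diminished octave is 11 semitones; 11 semitones up from E#2 gives E3.

E3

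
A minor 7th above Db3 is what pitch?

Cb4

The seventh takes the letter from D up to C.
A minor seventh is 10 semitones; 10 semitones up from Db3 gives Cb4.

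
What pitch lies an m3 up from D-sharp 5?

Three letter names up from D: F.
A minor third is 3 semitones; 3 semitones up from D#5 gives F#5.

F-sharp 5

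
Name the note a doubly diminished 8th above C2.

Cbb3

The letter stays C (same as the start), shifted an octave up.
Moving 10 semitones up from C2 (the size of a doubly diminished octave) reaches Cbb3.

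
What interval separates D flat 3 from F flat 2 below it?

M6

Descending from Db3 to Fb2 is the same interval as ascending Fb2 to Db3.
F to D spans six letter names (F-G-A-B-C-D), so the interval is some kind of sixth.
Counting semitones, Fb2→Db3 is 9, which is the major sixth.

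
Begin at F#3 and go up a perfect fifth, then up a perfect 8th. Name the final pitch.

C#5

A perfect fifth up from F#3 is C#4.
A perfect octave up from C#4 is C#5.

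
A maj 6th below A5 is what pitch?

C5

The sixth takes the letter from A down to C.
Moving 9 semitones down from A5 (the size of a major sixth) reaches C5.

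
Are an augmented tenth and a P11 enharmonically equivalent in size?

Yes

Both span 17 semitones: an augmented tenth and a perfect eleventh are the same chromatic distance.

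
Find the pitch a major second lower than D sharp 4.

C sharp 4

Two letter names down from D: C.
A major second is 2 semitones; 2 semitones down from D#4 gives C#4.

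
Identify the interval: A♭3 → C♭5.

A to C spans three letter names (A-B-C), plus an octave: a tenth.
Ab3 to Cb5 is 15 semitones, a half step short of the major tenth (16), so this is minor.
(Equivalently, a compound minor third: a minor third plus an octave.)

minor tenth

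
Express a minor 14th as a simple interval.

Subtracting seven from the interval number removes an octave: 14 − 7 = 7.
Quality carries through unchanged, so the simple form is a minor seventh.

m7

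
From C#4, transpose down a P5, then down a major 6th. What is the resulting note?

A perfect fifth down from C#4 is F#3.
A major sixth down from F#3 is A2.

A2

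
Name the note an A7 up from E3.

Seven letter names up from E: D.
An augmented seventh spans 12 semitones, so from E3 the target pitch is D##4.

D##4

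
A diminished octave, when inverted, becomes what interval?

A1

The rule of nine gives the new number: 9 − 8 = 1, so an octave becomes a unison.
The quality also flips — diminished becomes augmented — giving an augmented unison.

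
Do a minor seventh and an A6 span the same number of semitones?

Yes

A minor seventh = 10 semitones = an augmented sixth; enharmonically equal.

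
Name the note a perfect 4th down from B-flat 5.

F 5

Four letter names down from B: F.
Moving 5 semitones down from Bb5 (the size of a perfect fourth) reaches F5.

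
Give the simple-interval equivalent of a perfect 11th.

perfect 4th

Subtracting seven from the interval number removes an octave: 11 − 7 = 4.
That makes a perfect eleventh a compound perfect fourth — an octave plus a perfect fourth.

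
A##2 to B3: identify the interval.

A to B spans two letter names (A-B), plus an octave: a ninth.
A##2 to B3 spans 12 semitones — two semitones narrower than the major ninth (14) — giving a diminished ninth.

d9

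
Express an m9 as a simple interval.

minor second

Subtracting seven from the interval number removes an octave: 9 − 7 = 2.
That makes a minor ninth a compound minor second — an octave plus a minor second.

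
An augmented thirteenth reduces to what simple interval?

Each octave removed subtracts seven from the number: 13 − 7 = 6.
That makes an augmented thirteenth a compound augmented sixth — an octave plus an augmented sixth.

augmented 6th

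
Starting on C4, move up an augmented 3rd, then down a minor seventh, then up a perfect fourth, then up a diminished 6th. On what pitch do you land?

G4

C4 up an augmented third → E#4 (5 semitones).
A minor seventh down from E#4 is F##3.
A perfect fourth up from F##3 is B#3.
Up a diminished sixth from B#3: G4 (7 semitones up).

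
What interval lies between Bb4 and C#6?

A9

B to C spans two letter names (B-C), plus an octave, so the interval is some kind of ninth.
A major ninth would be 14 semitones; Bb4 to C#6 is 15, one semitone wider, so the interval is augmented.
(Equivalently, a compound augmented second: an augmented second plus an octave.)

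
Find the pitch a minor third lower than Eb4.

The third takes the letter from E down to C.
Moving 3 semitones down from Eb4 (the size of a minor third) reaches C4.

C4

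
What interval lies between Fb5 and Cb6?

P5

F to C spans five letter names (F-G-A-B-C): a fifth.
Fb5 to Cb6 is 7 semitones, matching the perfect fifth exactly, so the quality is perfect.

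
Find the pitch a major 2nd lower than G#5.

The second takes the letter from G down to F.
A major second spans 2 semitones, so from G#5 the target pitch is F#5.

F#5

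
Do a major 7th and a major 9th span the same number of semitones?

A major seventh is 11 semitones but a major ninth is 14 semitones — different sizes.

No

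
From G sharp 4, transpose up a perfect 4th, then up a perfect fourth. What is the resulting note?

A perfect fourth up from G#4 is C#5.
Up a perfect fourth from C#5: F#5 (5 semitones up).

F sharp 5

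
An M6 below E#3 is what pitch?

G#2

The sixth takes the letter from E down to G.
A major sixth spans 9 semitones, so from E#3 the target pitch is G#2.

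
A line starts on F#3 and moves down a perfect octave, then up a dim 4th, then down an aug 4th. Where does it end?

Fb2

F#3 down a perfect octave → F#2 (12 semitones).
A diminished fourth up from F#2 is Bb2.
An augmented fourth down from Bb2 is Fb2.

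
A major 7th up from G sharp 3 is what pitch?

Counting seven letter names up from G lands on F.
A major seventh is 11 semitones; 11 semitones up from G#3 gives F##4.

F double-sharp 4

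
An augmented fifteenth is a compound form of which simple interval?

Each octave removed subtracts seven from the number: 15 − 7 = 8.
Quality carries through unchanged, so the simple form is an augmented octave.

augmented octave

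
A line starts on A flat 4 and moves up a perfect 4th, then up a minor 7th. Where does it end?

C flat 6

Ab4 up a perfect fourth → Db5 (5 semitones).
Up a minor seventh from Db5: Cb6 (10 semitones up).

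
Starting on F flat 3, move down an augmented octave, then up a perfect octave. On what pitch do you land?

F double-flat 3

Fb3 down an augmented octave → Fbb2 (13 semitones).
Fbb2 up a perfect octave → Fbb3 (12 semitones).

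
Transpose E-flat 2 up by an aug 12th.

The twelfth's letter: E up five letter names plus an octave → B.
An augmented twelfth spans 20 semitones, so from Eb2 the target pitch is B3.

B 3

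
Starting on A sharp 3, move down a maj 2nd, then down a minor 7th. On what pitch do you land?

Down a major second from A#3: G#3 (2 semitones down).
Down a minor seventh from G#3: A#2 (10 semitones down).

A sharp 2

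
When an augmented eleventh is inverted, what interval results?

d5

First reduce the compound augmented eleventh to its simple form, an augmented fourth.
Interval numbers invert to sum to nine: 4 + 5 = 9, so a fourth inverts to a fifth.
The quality also flips — augmented becomes diminished — giving a diminished fifth.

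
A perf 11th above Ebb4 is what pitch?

Counting four letter names plus an octave up from E lands on A.
Moving 17 semitones up from Ebb4 (the size of a perfect eleventh) reaches Abb5.

Abb5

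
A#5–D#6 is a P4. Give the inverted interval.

perfect fifth

Inverted interval numbers add to nine, so a fourth pairs with a fifth (4 + 5 = 9).
And perfect stays perfect under inversion, so we get a perfect fifth.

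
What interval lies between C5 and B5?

C to B spans seven letter names (C-D-E-F-G-A-B) — that makes it a seventh of some quality.
The major seventh spans 11 semitones, and C5 to B5 is exactly 11 semitones — so this is a major seventh.

major seventh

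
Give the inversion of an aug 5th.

diminished 4th

Interval numbers invert to sum to nine: 5 + 4 = 9, so a fifth inverts to a fourth.
Quality inverts too: augmented becomes diminished. That makes the inversion a diminished fourth.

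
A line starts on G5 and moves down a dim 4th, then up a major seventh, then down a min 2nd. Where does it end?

Down a diminished fourth from G5: D#5 (4 semitones down).
D#5 up a major seventh → C##6 (11 semitones).
A minor second down from C##6 is B##5.

B##5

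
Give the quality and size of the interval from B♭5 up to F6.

perfect fifth

B to F spans five letter names (B-C-D-E-F), so the interval is some kind of fifth.
The perfect fifth spans 7 semitones, and Bb5 to F6 is exactly 7 semitones — so this is a perfect fifth.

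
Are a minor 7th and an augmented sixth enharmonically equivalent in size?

A minor seventh spans 10 semitones, and an augmented sixth also spans 10 semitones — they're enharmonic.

Yes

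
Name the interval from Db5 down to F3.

minor thirteenth

Descending from Db5 to F3 is the same interval as ascending F3 to Db5.
F to D spans six letter names (F-G-A-B-C-D), plus an octave: a thirteenth.
F3 to Db5 is 20 semitones, a half step short of the major thirteenth (21), so this is minor.
(Equivalently, a compound minor sixth: a minor sixth plus an octave.)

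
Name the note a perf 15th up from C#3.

C#5

The letter stays C (same as the start), shifted two octaves up.
Moving 24 semitones up from C#3 (the size of a perfect fifteenth) reaches C#5.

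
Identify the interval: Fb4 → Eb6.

F to E spans seven letter names (F-G-A-B-C-D-E), plus an octave: a fourteenth.
The major fourteenth spans 23 semitones, and Fb4 to Eb6 is exactly 23 semitones — so this is a major fourteenth.
(Equivalently, a compound major seventh: a major seventh plus an octave.)

major 14th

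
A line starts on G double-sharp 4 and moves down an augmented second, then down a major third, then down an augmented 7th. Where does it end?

Down an augmented second from G##4: F#4 (3 semitones down).
A major third down from F#4 is D4.
An augmented seventh down from D4 is Ebb3.

E double-flat 3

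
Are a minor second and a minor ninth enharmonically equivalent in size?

No

A minor second is 1 semitone but a minor ninth is 13 semitones — different sizes.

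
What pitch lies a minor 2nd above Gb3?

Abb3

Two letter names up from G: A.
Moving 1 semitone up from Gb3 (the size of a minor second) reaches Abb3.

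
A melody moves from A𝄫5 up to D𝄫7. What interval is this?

A to D spans four letter names (A-B-C-D), plus an octave, so the interval is some kind of eleventh.
Counting semitones, Abb5→Dbb7 is 17, which is the perfect eleventh.
(Equivalently, a compound perfect fourth: a perfect fourth plus an octave.)

perfect eleventh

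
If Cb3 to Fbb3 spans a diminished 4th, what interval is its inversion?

augmented 5th

The rule of nine gives the new number: 9 − 4 = 5, so a fourth becomes a fifth.
And diminished becomes augmented under inversion, so we get an augmented fifth.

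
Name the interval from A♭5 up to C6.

A to C spans three letter names (A-B-C): a third.
Counting semitones, Ab5→C6 is 4, which is the major third.

major third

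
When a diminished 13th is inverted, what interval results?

First reduce the compound diminished thirteenth to its simple form, a diminished sixth.
Interval numbers invert to sum to nine: 6 + 3 = 9, so a sixth inverts to a third.
The quality also flips — diminished becomes augmented — giving an augmented third.

augmented 3rd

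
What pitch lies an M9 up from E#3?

F##4

The ninth's letter: E up two letter names plus an octave → F.
A major ninth spans 14 semitones, so from E#3 the target pitch is F##4.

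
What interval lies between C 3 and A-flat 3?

C to A spans six letter names (C-D-E-F-G-A): a sixth.
At 8 semitones, C3→Ab3 falls one short of a major sixth: minor.

minor sixth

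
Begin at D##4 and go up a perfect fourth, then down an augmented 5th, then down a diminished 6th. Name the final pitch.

Up a perfect fourth from D##4: G##4 (5 semitones up).
An augmented fifth down from G##4 is C#4.
C#4 down a diminished sixth → E##3 (7 semitones).

E##3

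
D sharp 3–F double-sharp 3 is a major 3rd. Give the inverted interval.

The rule of nine gives the new number: 9 − 3 = 6, so a third becomes a sixth.
And major becomes minor under inversion, so we get a minor sixth.

minor sixth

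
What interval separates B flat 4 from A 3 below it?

minor ninth

Descending from Bb4 to A3 is the same interval as ascending A3 to Bb4.
A to B spans two letter names (A-B), plus an octave, so the interval is some kind of ninth.
At 13 semitones, A3→Bb4 falls one short of a major ninth: minor.
(Equivalently, a compound minor second: a minor second plus an octave.)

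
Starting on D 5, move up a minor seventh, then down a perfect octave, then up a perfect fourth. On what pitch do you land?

F 5

Up a minor seventh from D5: C6 (10 semitones up).
C6 down a perfect octave → C5 (12 semitones).
A perfect fourth up from C5 is F5.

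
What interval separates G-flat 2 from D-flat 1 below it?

Descending from Gb2 to Db1 is the same interval as ascending Db1 to Gb2.
D to G spans four letter names (D-E-F-G), plus an octave: an eleventh.
The perfect eleventh spans 17 semitones, and Db1 to Gb2 is exactly 17 semitones — so this is a perfect eleventh.
(Equivalently, a compound perfect fourth: a perfect fourth plus an octave.)

perfect eleventh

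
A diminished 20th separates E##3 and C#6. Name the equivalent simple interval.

Take out 2 octaves (14 from the number): 20 − 14 = 6.
So a diminished twentieth is 2 octaves plus a diminished sixth. The quality is unchanged.

d6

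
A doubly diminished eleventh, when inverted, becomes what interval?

First reduce the compound doubly diminished eleventh to its simple form, a doubly diminished fourth.
The rule of nine gives the new number: 9 − 4 = 5, so a fourth becomes a fifth.
And doubly diminished becomes doubly augmented under inversion, so we get a doubly augmented fifth.

doubly augmented 5th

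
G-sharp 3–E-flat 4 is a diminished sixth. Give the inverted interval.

augmented third

Inverted interval numbers add to nine, so a sixth pairs with a third (6 + 3 = 9).
And diminished becomes augmented under inversion, so we get an augmented third.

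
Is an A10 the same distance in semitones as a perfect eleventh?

Yes

An augmented tenth spans 17 semitones, and a perfect eleventh also spans 17 semitones — they're enharmonic.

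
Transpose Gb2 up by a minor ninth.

Counting two letter names plus an octave up from G lands on A.
A minor ninth spans 13 semitones, so from Gb2 the target pitch is Abb3.

Abb3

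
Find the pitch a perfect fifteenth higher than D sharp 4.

A fifteenth keeps the letter name D, two octaves up from D.
Moving 24 semitones up from D#4 (the size of a perfect fifteenth) reaches D#6.

D sharp 6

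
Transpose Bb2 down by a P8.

The letter stays B (same as the start), shifted an octave down.
Moving 12 semitones down from Bb2 (the size of a perfect octave) reaches Bb1.

Bb1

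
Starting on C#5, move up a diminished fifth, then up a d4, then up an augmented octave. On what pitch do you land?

C7

A diminished fifth up from C#5 is G5.
A diminished fourth up from G5 is Cb6.
An augmented octave up from Cb6 is C7.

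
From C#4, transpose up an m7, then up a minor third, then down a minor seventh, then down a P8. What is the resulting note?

E3

A minor seventh up from C#4 is B4.
Up a minor third from B4: D5 (3 semitones up).
Down a minor seventh from D5: E4 (10 semitones down).
E4 down a perfect octave → E3 (12 semitones).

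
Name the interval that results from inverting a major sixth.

minor 3rd

Interval numbers invert to sum to nine: 6 + 3 = 9, so a sixth inverts to a third.
And major becomes minor under inversion, so we get a minor third.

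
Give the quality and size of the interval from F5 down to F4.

Descending from F5 to F4 is the same interval as ascending F4 to F5.
F to F is the same letter name, plus an octave: an octave.
F4 to F5 is 12 semitones, matching the perfect octave exactly, so the quality is perfect.

perfect octave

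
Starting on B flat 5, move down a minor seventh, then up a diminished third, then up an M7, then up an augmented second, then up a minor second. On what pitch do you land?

F 6

Bb5 down a minor seventh → C5 (10 semitones).
A diminished third up from C5 is Ebb5.
Ebb5 up a major seventh → Db6 (11 semitones).
Up an augmented second from Db6: E6 (3 semitones up).
Up a minor second from E6: F6 (1 semitone up).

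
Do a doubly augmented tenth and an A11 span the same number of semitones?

Yes

Both span 18 semitones: a doubly augmented tenth and an augmented eleventh are the same chromatic distance.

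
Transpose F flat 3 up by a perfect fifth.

The fifth takes the letter from F up to C.
A perfect fifth spans 7 semitones, so from Fb3 the target pitch is Cb4.

C flat 4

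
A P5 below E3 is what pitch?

A2

Five letter names down from E: A.
A perfect fifth spans 7 semitones, so from E3 the target pitch is A2.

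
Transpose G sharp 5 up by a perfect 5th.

Counting five letter names up from G lands on D.
A perfect fifth is 7 semitones; 7 semitones up from G#5 gives D#6.

D sharp 6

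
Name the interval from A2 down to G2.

Descending from A2 to G2 is the same interval as ascending G2 to A2.
G to A spans two letter names (G-A), so the interval is some kind of second.
The major second spans 2 semitones, and G2 to A2 is exactly 2 semitones — so this is a major second.

major second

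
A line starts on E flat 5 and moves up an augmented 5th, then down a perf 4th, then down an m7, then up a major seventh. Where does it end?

F double-sharp 5

Up an augmented fifth from Eb5: B5 (8 semitones up).
B5 down a perfect fourth → F#5 (5 semitones).
F#5 down a minor seventh → G#4 (10 semitones).
A major seventh up from G#4 is F##5.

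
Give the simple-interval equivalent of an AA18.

Each octave removed subtracts seven from the number: 18 − 14 = 4.
That makes a doubly augmented eighteenth a compound doubly augmented fourth — 2 octaves plus a doubly augmented fourth.

AA4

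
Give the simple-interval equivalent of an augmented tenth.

Each octave removed subtracts seven from the number: 10 − 7 = 3.
That makes an augmented tenth a compound augmented third — an octave plus an augmented third.

A3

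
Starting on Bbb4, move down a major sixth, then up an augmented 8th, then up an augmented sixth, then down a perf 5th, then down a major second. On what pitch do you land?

Bbb4 down a major sixth → Dbb4 (9 semitones).
Dbb4 up an augmented octave → Db5 (13 semitones).
Db5 up an augmented sixth → B5 (10 semitones).
B5 down a perfect fifth → E5 (7 semitones).
Down a major second from E5: D5 (2 semitones down).

D5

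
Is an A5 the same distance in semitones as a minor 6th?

Yes

Both span 8 semitones: an augmented fifth and a minor sixth are the same chromatic distance.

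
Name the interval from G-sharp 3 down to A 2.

major seventh

Descending from G#3 to A2 is the same interval as ascending A2 to G#3.
A to G spans seven letter names (A-B-C-D-E-F-G): a seventh.
A2 to G#3 is 11 semitones, matching the major seventh exactly, so the quality is major.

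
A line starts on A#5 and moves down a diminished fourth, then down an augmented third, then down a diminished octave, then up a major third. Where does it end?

Down a diminished fourth from A#5: E##5 (4 semitones down).
Down an augmented third from E##5: C#5 (5 semitones down).
C#5 down a diminished octave → C##4 (11 semitones).
A major third up from C##4 is E##4.

E##4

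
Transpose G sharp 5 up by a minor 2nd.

Counting two letter names up from G lands on A.
A minor second spans 1 semitone, so from G#5 the target pitch is A5.

A 5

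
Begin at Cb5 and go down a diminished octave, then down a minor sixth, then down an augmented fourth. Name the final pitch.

Bb2

A diminished octave down from Cb5 is C4.
A minor sixth down from C4 is E3.
An augmented fourth down from E3 is Bb2.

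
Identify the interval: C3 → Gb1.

Descending from C3 to Gb1 is the same interval as ascending Gb1 to C3.
G to C spans four letter names (G-A-B-C), plus an octave, so the interval is some kind of eleventh.
The perfect eleventh is 17 semitones; here we have 18, one semitone wider: augmented.
(Equivalently, a compound augmented fourth: an augmented fourth plus an octave.)

augmented 11th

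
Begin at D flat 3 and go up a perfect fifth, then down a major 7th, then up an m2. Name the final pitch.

Db3 up a perfect fifth → Ab3 (7 semitones).
A major seventh down from Ab3 is Bbb2.
A minor second up from Bbb2 is Cbb3.

C double-flat 3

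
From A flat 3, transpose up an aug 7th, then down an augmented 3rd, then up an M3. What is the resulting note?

Ab3 up an augmented seventh → G#4 (12 semitones).
Down an augmented third from G#4: Eb4 (5 semitones down).
Eb4 up a major third → G4 (4 semitones).

G 4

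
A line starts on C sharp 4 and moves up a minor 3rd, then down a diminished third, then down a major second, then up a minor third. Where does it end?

C#4 up a minor third → E4 (3 semitones).
E4 down a diminished third → C##4 (2 semitones).
A major second down from C##4 is B#3.
B#3 up a minor third → D#4 (3 semitones).

D sharp 4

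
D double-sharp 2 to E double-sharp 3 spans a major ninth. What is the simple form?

Each octave removed subtracts seven from the number: 9 − 7 = 2.
That makes a major ninth a compound major second — an octave plus a major second.

M2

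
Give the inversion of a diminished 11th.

augmented fifth

First reduce the compound diminished eleventh to its simple form, a diminished fourth.
Interval numbers invert to sum to nine: 4 + 5 = 9, so a fourth inverts to a fifth.
And diminished becomes augmented under inversion, so we get an augmented fifth.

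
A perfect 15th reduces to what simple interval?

Take out an octave (7 from the number): 15 − 7 = 8.
That makes a perfect fifteenth a compound perfect octave — an octave plus a perfect octave.

P8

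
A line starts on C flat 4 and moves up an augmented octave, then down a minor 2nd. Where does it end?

B 4

An augmented octave up from Cb4 is C5.
C5 down a minor second → B4 (1 semitone).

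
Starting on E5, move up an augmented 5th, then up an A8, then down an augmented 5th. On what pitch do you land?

E#6

An augmented fifth up from E5 is B#5.
Up an augmented octave from B#5: B##6 (13 semitones up).
Down an augmented fifth from B##6: E#6 (8 semitones down).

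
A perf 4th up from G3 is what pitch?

The fourth takes the letter from G up to C.
A perfect fourth is 5 semitones; 5 semitones up from G3 gives C4.

C4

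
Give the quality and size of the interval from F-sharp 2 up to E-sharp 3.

F to E spans seven letter names (F-G-A-B-C-D-E), so the interval is some kind of seventh.
The major seventh spans 11 semitones, and F#2 to E#3 is exactly 11 semitones — so this is a major seventh.

M7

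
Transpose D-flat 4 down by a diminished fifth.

Five letter names down from D: G.
A diminished fifth spans 6 semitones, so from Db4 the target pitch is G3.

G 3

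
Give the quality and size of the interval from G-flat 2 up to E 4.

augmented 13th

G to E spans six letter names (G-A-B-C-D-E), plus an octave — that makes it a thirteenth of some quality.
The major thirteenth is 21 semitones; here we have 22, one semitone wider: augmented.
(Equivalently, a compound augmented sixth: an augmented sixth plus an octave.)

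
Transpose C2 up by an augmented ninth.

Counting two letter names plus an octave up from C lands on D.
An augmented ninth is 15 semitones; 15 semitones up from C2 gives D#3.

D#3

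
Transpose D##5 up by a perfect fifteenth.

D##7

A fifteenth keeps the letter name D, two octaves up from D.
A perfect fifteenth spans 24 semitones, so from D##5 the target pitch is D##7.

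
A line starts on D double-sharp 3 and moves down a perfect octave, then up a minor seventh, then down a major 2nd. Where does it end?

D##3 down a perfect octave → D##2 (12 semitones).
A minor seventh up from D##2 is C##3.
Down a major second from C##3: B#2 (2 semitones down).

B sharp 2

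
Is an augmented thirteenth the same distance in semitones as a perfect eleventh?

No

22 semitones (augmented thirteenth) vs 17 semitones (perfect eleventh): not equal.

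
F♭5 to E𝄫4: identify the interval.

Descending from Fb5 to Ebb4 is the same interval as ascending Ebb4 to Fb5.
E to F spans two letter names (E-F), plus an octave — that makes it a ninth of some quality.
The major ninth spans 14 semitones, and Ebb4 to Fb5 is exactly 14 semitones — so this is a major ninth.
(Equivalently, a compound major second: a major second plus an octave.)

M9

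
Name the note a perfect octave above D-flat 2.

D-flat 3

For an octave the letter name doesn't change: still D, an octave up.
A perfect octave spans 12 semitones, so from Db2 the target pitch is Db3.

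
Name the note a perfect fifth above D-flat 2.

A-flat 2

Five letter names up from D: A.
A perfect fifth spans 7 semitones, so from Db2 the target pitch is Ab2.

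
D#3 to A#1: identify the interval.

Descending from D#3 to A#1 is the same interval as ascending A#1 to D#3.
A to D spans four letter names (A-B-C-D), plus an octave: an eleventh.
A#1 to D#3 is 17 semitones, matching the perfect eleventh exactly, so the quality is perfect.
(Equivalently, a compound perfect fourth: a perfect fourth plus an octave.)

P11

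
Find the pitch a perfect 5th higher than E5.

B5

The fifth takes the letter from E up to B.
Moving 7 semitones up from E5 (the size of a perfect fifth) reaches B5.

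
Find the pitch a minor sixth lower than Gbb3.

Six letter names down from G: B.
A minor sixth spans 8 semitones, so from Gbb3 the target pitch is Bbb2.

Bbb2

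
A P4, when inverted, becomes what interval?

perfect 5th

The rule of nine gives the new number: 9 − 4 = 5, so a fourth becomes a fifth.
The quality also flips — perfect stays perfect — giving a perfect fifth.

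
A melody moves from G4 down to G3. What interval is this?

perfect octave

Descending from G4 to G3 is the same interval as ascending G3 to G4.
G to G is the same letter name, plus an octave, so the interval is some kind of octave.
G3 to G4 is 12 semitones, matching the perfect octave exactly, so the quality is perfect.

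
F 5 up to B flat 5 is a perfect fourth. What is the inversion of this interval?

perfect fifth

The rule of nine gives the new number: 9 − 4 = 5, so a fourth becomes a fifth.
Quality inverts too: perfect stays perfect. That makes the inversion a perfect fifth.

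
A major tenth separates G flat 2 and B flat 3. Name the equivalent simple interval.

Each octave removed subtracts seven from the number: 10 − 7 = 3.
Quality carries through unchanged, so the simple form is a major third.

M3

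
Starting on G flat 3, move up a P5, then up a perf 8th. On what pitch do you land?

D flat 5

A perfect fifth up from Gb3 is Db4.
Up a perfect octave from Db4: Db5 (12 semitones up).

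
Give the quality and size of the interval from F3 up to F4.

F to F is the same letter name, plus an octave: an octave.
The perfect octave spans 12 semitones, and F3 to F4 is exactly 12 semitones — so this is a perfect octave.

perfect 8th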